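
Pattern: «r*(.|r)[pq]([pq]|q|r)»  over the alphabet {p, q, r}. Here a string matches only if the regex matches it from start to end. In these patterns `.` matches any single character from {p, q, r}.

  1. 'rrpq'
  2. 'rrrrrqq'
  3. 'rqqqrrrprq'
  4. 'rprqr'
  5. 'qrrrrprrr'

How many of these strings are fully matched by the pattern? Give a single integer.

2

1. 'rrpq' → match
2. 'rrrrrqq' → match
3. 'rqqqrrrprq' → no match
4. 'rprqr' → no match
5. 'qrrrrprrr' → no match
Total matched: 2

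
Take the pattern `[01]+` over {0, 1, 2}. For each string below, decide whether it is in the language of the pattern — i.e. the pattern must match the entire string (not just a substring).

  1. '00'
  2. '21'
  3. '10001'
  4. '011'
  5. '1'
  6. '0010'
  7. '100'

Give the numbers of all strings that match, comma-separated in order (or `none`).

1. '00' → match
2. '21' → no match
3. '10001' → match
4. '011' → match
5. '1' → match
6. '0010' → match
7. '100' → match

1, 3, 4, 5, 6, 7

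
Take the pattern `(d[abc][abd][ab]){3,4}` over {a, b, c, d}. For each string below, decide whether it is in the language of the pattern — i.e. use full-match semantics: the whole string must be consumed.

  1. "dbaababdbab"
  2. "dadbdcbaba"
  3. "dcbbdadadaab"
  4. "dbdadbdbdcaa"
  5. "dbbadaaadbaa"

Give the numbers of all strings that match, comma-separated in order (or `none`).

3, 4, 5

1. "dbaababdbab" → no match
2. "dadbdcbaba" → no match
3. "dcbbdadadaab" → match
4. "dbdadbdbdcaa" → match
5. "dbbadaaadbaa" → match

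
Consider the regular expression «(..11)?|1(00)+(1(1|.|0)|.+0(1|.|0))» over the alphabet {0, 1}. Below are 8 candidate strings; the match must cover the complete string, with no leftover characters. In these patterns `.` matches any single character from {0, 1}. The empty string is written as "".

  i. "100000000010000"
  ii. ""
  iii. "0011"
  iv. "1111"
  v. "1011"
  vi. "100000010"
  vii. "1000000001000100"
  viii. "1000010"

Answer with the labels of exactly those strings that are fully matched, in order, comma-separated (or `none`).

i, ii, iii, iv, v, vi, vii, viii

i → match
ii. "" → match
iii. "0011" → match
iv. "1111" → match
v. "1011" → match
vi. "100000010" → match
vii → match
viii. "1000010" → match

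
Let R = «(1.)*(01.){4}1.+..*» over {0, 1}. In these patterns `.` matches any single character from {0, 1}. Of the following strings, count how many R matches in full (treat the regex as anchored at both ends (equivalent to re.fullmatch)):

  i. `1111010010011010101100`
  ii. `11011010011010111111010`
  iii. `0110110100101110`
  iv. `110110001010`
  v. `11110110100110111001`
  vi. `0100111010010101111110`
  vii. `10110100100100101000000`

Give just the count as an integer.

i → match
ii → match
iii → match
iv → no match
v → match
vi → no match
vii → match
Total matched: 5

5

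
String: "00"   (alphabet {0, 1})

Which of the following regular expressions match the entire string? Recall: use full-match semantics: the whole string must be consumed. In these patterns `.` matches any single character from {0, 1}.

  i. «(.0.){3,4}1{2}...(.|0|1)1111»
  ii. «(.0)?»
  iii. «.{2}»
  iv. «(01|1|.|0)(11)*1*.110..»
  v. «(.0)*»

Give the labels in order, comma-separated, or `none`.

ii, iii, v

i → no match — must end with "1111"
ii → match
iii → match
iv → no match
v → match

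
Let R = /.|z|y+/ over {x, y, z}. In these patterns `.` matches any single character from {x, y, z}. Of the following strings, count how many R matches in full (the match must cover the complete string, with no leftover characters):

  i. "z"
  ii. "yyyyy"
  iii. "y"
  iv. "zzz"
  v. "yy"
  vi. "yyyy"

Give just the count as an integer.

i → match
ii → match
iii → match
iv → no match
v → match
vi → match
Total matched: 5

5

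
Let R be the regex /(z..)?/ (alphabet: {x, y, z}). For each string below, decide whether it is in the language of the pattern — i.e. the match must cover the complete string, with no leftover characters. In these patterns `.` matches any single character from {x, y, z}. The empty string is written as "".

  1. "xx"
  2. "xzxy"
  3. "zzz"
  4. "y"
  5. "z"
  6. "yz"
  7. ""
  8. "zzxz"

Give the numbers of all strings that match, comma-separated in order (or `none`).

3, 7

1 → no match
2 → no match
3 → match
4 → no match
5 → no match
6 → no match
7 → match
8 → no match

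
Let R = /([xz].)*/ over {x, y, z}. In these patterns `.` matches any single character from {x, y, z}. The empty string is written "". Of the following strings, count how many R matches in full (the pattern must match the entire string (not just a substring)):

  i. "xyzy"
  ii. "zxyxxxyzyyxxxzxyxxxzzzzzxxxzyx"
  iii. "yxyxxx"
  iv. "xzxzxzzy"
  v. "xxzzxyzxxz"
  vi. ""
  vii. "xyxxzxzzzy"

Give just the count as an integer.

5

i → match
ii → no match
iii → no match
iv → match
v → match
vi → match
vii → match
Total matched: 5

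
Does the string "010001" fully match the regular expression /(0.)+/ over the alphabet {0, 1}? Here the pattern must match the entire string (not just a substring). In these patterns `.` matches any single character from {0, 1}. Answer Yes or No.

Yes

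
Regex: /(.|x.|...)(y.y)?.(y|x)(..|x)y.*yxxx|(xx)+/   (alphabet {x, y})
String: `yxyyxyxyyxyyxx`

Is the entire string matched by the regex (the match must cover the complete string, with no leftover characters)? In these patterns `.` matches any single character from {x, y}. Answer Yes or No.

No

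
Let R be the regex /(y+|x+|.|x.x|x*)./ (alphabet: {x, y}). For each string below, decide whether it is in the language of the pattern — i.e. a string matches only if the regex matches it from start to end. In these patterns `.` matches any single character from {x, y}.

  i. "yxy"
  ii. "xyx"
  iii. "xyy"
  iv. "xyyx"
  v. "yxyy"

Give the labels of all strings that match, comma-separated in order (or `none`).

none

i → no match
ii → no match
iii → no match
iv → no match
v → no match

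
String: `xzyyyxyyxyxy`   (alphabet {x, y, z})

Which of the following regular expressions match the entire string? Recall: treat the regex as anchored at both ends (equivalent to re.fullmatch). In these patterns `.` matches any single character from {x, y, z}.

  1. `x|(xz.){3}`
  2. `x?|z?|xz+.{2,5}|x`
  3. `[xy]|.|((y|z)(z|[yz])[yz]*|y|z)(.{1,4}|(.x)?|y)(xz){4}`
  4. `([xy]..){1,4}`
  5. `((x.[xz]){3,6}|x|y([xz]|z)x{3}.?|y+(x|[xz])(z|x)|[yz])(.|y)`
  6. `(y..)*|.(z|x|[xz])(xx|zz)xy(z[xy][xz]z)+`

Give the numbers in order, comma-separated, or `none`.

1 → no match
2 → no match
3 → no match
4 → match
5 → no match
6 → no match

4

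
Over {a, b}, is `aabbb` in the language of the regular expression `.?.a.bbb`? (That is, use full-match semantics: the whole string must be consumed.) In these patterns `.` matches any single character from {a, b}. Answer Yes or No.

No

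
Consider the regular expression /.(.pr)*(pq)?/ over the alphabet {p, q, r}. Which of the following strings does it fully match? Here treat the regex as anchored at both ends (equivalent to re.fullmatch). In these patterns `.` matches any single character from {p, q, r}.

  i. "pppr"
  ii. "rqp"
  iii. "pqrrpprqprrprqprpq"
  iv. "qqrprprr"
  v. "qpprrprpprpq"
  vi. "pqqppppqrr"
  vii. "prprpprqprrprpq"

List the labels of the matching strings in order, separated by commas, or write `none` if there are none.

i, v, vii

i → match
ii → no match
iii → no match
iv → no match
v → match
vi → no match
vii → match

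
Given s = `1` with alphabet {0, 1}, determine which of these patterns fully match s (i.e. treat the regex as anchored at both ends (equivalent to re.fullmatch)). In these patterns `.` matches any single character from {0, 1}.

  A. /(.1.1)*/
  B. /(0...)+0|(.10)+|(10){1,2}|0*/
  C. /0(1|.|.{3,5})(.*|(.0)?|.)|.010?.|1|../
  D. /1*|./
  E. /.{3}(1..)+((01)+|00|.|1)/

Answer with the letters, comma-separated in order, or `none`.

A → no match
B → no match
C → match
D → match
E → no match

C, D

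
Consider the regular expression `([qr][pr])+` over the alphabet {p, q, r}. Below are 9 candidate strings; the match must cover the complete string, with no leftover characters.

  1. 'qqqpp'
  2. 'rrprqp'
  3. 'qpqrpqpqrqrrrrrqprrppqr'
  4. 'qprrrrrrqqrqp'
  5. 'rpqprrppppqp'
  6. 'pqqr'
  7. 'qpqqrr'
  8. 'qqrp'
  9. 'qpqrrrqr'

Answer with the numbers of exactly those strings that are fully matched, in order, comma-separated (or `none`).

9

1. 'qqqpp' → no match
2. 'rrprqp' → no match
3 → no match
4 → no match
5. 'rpqprrppppqp' → no match
6. 'pqqr' → no match
7. 'qpqqrr' → no match
8. 'qqrp' → no match
9. 'qpqrrrqr' → match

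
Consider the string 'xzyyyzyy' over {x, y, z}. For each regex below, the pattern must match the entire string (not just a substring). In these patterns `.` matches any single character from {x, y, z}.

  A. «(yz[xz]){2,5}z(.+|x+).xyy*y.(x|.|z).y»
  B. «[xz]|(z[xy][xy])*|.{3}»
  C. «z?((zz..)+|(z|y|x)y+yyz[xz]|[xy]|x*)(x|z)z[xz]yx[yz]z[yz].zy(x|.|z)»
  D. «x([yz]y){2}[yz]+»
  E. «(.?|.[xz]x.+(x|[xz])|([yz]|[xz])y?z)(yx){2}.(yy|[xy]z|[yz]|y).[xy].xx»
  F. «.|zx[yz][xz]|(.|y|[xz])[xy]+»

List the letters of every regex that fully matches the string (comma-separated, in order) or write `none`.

A → no match — must start with 'yz'
B → no match
C → no match
D → match
E → no match — must end with 'xx'
F → no match

D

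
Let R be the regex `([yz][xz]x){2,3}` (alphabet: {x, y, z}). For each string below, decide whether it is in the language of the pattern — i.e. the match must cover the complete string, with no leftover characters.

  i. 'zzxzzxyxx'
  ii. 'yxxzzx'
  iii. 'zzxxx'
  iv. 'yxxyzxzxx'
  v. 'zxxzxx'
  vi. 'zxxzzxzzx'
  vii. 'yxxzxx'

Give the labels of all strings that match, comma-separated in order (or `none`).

i, ii, iv, v, vi, vii

i. 'zzxzzxyxx' → match
ii. 'yxxzzx' → match
iii. 'zzxxx' → no match
iv. 'yxxyzxzxx' → match
v. 'zxxzxx' → match
vi. 'zxxzzxzzx' → match
vii. 'yxxzxx' → match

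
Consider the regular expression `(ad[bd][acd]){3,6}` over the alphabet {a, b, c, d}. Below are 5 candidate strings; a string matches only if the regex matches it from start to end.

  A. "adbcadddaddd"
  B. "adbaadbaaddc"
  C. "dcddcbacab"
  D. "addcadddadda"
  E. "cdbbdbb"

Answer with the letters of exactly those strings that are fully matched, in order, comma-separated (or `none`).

A. "adbcadddaddd" → match
B. "adbaadbaaddc" → match
C. "dcddcbacab" → no match — must start with "ad"
D. "addcadddadda" → match
E. "cdbbdbb" → no match — must start with "ad"

A, B, D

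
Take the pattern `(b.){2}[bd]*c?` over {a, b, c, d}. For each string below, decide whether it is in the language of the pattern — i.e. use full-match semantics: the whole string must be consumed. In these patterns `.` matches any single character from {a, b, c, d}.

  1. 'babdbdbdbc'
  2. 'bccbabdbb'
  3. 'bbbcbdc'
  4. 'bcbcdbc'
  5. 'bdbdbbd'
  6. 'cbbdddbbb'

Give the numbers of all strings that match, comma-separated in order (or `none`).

1 → match
2 → no match
3 → match
4 → match
5 → match
6 → no match — must start with 'b'

1, 3, 4, 5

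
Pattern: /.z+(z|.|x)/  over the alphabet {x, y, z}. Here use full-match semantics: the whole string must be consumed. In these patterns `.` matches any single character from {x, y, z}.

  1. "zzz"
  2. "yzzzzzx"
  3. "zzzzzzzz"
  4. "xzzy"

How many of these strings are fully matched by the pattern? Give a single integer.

4

1 → match
2 → match
3 → match
4 → match
Total matched: 4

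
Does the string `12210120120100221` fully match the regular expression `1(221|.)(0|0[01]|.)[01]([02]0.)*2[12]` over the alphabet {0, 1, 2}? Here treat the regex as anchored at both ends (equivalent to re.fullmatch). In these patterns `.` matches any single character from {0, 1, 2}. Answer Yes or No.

Yes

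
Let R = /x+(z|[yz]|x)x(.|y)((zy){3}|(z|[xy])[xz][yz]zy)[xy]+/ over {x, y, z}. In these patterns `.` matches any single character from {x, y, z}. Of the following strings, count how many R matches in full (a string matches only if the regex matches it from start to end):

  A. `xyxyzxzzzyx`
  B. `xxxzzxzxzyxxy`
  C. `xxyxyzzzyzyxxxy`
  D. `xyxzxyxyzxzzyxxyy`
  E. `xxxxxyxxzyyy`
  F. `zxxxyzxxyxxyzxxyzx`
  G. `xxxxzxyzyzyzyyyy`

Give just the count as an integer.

1

A → no match
B → no match
C → no match
D → no match
E → no match
F → no match — must start with `x`
G → match
Total matched: 1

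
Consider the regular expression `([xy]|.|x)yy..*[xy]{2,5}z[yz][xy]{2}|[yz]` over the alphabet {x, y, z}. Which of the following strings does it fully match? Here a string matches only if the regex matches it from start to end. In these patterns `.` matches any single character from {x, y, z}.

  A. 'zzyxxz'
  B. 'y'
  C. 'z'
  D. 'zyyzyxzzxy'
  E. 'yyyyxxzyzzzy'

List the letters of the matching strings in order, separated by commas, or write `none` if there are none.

A. 'zzyxxz' → no match
B. 'y' → match
C. 'z' → match
D. 'zyyzyxzzxy' → match
E. 'yyyyxxzyzzzy' → no match

B, C, D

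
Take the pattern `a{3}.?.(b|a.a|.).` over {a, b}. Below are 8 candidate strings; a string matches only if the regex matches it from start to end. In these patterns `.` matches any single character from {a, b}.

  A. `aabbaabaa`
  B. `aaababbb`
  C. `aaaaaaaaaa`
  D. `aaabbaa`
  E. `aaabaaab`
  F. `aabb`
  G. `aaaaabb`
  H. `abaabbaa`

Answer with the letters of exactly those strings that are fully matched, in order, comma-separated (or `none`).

A → no match
B → no match
C → no match
D → match
E → match
F → no match
G → match
H → no match

D, E, G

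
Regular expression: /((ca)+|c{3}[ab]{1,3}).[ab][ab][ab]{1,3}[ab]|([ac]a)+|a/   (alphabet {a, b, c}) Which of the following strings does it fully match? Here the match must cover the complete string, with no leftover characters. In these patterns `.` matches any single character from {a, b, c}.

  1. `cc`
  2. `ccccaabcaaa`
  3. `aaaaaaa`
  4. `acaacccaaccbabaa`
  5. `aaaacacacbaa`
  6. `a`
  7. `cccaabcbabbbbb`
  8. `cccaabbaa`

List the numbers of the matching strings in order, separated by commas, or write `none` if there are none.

6, 8

1 → no match
2 → no match
3 → no match
4 → no match
5 → no match
6 → match
7 → no match
8 → match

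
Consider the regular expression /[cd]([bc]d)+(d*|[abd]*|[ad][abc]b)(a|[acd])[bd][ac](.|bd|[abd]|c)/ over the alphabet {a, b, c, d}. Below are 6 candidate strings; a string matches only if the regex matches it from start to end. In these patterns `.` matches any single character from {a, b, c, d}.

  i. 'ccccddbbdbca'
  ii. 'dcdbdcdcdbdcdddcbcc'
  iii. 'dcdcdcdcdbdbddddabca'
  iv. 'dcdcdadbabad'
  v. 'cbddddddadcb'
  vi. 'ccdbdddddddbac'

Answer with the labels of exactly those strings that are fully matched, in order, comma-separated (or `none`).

i. 'ccccddbbdbca' → no match
ii → match
iii → match
iv. 'dcdcdadbabad' → match
v. 'cbddddddadcb' → match
vi → match

ii, iii, iv, v, vi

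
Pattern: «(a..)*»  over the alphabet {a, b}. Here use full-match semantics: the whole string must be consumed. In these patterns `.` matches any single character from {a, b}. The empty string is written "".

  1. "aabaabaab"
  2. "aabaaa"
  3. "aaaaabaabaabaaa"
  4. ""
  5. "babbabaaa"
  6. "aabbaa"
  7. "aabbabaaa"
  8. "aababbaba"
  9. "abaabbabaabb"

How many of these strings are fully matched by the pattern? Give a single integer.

1 → match
2 → match
3 → match
4 → match
5 → no match
6 → no match
7 → no match
8 → match
9 → match
Total matched: 6

6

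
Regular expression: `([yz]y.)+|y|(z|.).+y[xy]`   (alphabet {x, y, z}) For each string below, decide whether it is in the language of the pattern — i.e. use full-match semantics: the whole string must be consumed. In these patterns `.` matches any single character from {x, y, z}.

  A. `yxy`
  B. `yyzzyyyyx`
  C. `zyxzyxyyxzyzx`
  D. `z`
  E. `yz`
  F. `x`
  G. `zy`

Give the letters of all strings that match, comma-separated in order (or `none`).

A → no match
B → match
C → no match
D → no match
E → no match
F → no match
G → no match

B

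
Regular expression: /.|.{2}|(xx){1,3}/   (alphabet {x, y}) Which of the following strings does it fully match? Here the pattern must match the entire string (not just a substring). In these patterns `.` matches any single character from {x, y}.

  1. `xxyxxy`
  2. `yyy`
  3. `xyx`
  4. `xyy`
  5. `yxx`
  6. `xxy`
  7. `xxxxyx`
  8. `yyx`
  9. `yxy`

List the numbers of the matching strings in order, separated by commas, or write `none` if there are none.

1 → no match
2 → no match
3 → no match
4 → no match
5 → no match
6 → no match
7 → no match
8 → no match
9 → no match

none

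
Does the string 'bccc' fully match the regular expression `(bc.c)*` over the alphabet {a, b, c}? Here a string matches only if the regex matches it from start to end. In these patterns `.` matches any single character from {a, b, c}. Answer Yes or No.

Yes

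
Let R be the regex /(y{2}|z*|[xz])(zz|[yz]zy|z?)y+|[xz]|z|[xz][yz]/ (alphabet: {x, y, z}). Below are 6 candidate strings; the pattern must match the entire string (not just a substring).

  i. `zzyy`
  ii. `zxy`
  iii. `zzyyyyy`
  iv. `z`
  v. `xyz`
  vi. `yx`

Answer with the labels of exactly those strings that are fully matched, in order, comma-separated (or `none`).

i, iii, iv

i. `zzyy` → match
ii. `zxy` → no match
iii. `zzyyyyy` → match
iv. `z` → match
v. `xyz` → no match
vi. `yx` → no match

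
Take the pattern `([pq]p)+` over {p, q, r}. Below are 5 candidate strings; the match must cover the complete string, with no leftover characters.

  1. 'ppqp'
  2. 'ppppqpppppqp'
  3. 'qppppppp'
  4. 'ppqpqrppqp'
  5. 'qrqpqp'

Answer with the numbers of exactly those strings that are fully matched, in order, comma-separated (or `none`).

1. 'ppqp' → match
2. 'ppppqpppppqp' → match
3. 'qppppppp' → match
4. 'ppqpqrppqp' → no match
5. 'qrqpqp' → no match

1, 2, 3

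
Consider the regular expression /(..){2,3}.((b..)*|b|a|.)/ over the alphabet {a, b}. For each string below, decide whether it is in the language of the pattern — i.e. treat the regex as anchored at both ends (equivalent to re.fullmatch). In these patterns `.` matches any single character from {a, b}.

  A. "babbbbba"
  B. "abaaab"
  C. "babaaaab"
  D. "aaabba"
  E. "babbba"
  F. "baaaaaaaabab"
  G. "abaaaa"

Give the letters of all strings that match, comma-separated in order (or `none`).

A. "babbbbba" → match
B. "abaaab" → match
C. "babaaaab" → match
D. "aaabba" → match
E. "babbba" → match
F. "baaaaaaaabab" → no match
G. "abaaaa" → match

A, B, C, D, E, G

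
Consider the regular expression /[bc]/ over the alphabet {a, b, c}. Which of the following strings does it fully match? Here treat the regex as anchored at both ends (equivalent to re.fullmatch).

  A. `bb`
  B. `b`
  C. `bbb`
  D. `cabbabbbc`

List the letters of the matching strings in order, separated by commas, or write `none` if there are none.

A. `bb` → no match
B. `b` → match
C. `bbb` → no match
D. `cabbabbbc` → no match

B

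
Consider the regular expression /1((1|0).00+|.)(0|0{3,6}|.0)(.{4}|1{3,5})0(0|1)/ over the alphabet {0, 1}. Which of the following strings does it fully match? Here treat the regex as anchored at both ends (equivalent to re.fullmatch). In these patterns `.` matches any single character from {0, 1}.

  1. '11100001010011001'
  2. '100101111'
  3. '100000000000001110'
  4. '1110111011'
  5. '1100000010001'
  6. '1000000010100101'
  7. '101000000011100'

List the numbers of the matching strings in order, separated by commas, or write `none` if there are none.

1 → no match
2 → no match
3 → no match
4 → no match
5 → match
6 → match
7 → match

5, 6, 7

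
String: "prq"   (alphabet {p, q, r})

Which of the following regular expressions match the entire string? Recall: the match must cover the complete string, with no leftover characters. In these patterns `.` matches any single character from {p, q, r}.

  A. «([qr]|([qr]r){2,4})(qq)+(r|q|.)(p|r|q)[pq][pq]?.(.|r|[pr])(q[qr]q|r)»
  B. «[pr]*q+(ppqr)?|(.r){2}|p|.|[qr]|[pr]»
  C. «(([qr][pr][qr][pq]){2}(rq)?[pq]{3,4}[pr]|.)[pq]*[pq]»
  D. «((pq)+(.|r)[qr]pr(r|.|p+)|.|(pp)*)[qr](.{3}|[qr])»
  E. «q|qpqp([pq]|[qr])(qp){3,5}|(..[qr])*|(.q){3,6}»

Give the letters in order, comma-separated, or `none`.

A → no match
B → match
C → no match
D → match
E → match

B, D, E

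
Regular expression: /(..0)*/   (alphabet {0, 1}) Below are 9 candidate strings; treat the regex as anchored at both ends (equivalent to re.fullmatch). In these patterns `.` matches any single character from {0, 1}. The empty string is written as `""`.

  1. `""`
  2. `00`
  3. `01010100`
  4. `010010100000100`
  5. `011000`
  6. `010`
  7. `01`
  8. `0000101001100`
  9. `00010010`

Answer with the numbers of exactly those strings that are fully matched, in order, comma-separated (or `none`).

1 → match
2 → no match
3 → no match
4 → match
5 → no match
6 → match
7 → no match
8 → no match
9 → no match

1, 4, 6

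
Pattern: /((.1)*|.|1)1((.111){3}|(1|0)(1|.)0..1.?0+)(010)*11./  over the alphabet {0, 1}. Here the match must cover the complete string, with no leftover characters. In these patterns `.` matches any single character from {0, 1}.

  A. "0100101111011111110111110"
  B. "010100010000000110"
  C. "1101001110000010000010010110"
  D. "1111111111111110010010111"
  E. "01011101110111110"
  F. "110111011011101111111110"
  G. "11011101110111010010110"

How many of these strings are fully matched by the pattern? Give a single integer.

A → no match
B → match
C → no match
D → no match
E → match
F → match
G → match
Total matched: 4

4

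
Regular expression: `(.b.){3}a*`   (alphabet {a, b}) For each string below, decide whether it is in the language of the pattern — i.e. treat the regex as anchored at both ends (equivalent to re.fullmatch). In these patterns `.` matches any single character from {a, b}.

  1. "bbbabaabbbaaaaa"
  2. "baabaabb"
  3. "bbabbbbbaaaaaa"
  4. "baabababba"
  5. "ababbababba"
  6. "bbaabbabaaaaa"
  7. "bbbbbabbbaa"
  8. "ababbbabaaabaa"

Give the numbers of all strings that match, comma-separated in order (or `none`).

1 → no match
2 → no match
3 → match
4 → no match
5 → no match
6 → match
7 → match
8 → no match

3, 6, 7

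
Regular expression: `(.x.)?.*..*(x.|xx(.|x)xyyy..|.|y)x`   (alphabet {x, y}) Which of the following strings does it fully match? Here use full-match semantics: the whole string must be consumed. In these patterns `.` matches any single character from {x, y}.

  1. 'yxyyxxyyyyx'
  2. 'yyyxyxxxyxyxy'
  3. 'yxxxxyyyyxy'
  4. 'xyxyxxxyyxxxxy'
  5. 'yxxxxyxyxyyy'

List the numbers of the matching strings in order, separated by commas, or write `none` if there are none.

1

1 → match
2 → no match — must end with 'x'
3 → no match — must end with 'x'
4 → no match — must end with 'x'
5 → no match — must end with 'x'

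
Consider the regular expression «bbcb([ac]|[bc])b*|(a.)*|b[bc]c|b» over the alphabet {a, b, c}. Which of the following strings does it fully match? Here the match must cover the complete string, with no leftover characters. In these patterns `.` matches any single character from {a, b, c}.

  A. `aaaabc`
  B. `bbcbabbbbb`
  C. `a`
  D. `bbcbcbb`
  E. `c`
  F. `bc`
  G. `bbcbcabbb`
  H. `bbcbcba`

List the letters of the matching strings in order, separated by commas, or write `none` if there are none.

B, D

A → no match
B → match
C → no match
D → match
E → no match
F → no match
G → no match
H → no match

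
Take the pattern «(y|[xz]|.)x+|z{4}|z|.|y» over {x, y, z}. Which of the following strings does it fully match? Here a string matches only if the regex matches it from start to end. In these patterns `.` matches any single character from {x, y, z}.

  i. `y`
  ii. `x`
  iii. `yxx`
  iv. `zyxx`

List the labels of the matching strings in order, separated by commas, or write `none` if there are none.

i, ii, iii

i → match
ii → match
iii → match
iv → no match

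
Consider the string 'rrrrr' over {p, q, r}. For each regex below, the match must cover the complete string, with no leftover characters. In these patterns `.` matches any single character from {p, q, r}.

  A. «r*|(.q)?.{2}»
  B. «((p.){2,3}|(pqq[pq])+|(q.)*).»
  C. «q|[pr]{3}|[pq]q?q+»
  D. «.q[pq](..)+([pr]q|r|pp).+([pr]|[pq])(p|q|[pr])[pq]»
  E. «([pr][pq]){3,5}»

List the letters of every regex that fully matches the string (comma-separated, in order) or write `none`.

A

A → match
B → no match
C → no match
D → no match
E → no match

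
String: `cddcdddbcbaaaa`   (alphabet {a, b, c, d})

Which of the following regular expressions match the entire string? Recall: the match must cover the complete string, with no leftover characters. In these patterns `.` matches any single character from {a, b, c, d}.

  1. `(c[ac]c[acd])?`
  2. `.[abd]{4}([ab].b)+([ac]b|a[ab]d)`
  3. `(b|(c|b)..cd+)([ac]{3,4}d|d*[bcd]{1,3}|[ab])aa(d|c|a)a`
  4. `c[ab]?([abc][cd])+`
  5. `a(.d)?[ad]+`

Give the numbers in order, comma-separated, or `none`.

1 → no match
2 → no match
3 → match
4 → no match
5 → no match — must start with `a`

3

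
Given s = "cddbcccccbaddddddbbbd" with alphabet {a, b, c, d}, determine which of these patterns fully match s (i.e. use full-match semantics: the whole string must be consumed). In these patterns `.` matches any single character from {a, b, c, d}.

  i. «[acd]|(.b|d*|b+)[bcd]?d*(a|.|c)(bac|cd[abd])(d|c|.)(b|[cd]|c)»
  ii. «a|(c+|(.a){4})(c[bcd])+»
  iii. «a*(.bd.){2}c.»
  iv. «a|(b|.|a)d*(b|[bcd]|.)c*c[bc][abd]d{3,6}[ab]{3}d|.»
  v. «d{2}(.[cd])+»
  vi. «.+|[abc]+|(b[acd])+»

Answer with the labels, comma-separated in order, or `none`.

iv, vi

i → no match
ii → no match
iii → no match
iv → match
v → no match — must start with "d"
vi → match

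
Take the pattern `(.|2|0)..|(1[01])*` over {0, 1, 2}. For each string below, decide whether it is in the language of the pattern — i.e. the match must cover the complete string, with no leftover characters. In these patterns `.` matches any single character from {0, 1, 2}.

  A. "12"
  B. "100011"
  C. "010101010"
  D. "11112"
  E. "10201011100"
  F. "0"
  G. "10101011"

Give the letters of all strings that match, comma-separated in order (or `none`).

G

A → no match
B → no match
C → no match
D → no match
E → no match
F → no match
G → match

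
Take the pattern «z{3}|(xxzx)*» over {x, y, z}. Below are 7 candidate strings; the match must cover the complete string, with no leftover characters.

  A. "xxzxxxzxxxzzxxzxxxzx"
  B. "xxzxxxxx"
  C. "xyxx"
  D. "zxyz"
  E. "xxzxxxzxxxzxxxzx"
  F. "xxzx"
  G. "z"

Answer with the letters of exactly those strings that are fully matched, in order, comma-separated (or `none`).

A → no match
B → no match
C → no match
D → no match
E → match
F → match
G → no match

E, F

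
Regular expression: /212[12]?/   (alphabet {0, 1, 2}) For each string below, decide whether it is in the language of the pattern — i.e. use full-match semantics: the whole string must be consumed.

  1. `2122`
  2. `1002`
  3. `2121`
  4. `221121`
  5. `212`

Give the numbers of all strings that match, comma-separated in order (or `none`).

1, 3, 5

1 → match
2 → no match — must start with `212`
3 → match
4 → no match — must start with `212`
5 → match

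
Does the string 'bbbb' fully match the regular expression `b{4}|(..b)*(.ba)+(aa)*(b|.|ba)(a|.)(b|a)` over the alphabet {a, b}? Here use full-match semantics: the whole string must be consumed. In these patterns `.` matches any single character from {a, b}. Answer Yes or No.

Yes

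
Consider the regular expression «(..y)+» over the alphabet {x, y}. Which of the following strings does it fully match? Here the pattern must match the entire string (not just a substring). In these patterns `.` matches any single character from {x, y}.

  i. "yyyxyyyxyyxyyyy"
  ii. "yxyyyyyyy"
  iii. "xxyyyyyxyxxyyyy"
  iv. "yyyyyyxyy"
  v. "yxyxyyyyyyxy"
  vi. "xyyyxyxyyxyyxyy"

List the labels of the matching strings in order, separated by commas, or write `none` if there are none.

i, ii, iii, iv, v, vi

i → match
ii → match
iii → match
iv → match
v → match
vi → match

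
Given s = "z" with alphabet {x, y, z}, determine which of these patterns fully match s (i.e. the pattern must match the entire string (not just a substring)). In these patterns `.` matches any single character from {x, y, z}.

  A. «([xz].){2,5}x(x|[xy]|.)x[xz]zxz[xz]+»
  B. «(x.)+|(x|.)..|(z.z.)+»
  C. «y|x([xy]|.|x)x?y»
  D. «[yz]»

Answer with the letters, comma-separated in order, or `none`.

A → no match
B → no match
C → no match — must end with "y"
D → match

D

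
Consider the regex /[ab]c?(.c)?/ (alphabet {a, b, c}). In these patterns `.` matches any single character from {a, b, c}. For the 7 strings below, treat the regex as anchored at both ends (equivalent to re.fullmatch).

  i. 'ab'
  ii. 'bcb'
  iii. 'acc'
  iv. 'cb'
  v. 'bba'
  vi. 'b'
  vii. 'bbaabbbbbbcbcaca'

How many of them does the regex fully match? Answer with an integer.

i. 'ab' → no match
ii. 'bcb' → no match
iii. 'acc' → match
iv. 'cb' → no match
v. 'bba' → no match
vi. 'b' → match
vii → no match
Total matched: 2

2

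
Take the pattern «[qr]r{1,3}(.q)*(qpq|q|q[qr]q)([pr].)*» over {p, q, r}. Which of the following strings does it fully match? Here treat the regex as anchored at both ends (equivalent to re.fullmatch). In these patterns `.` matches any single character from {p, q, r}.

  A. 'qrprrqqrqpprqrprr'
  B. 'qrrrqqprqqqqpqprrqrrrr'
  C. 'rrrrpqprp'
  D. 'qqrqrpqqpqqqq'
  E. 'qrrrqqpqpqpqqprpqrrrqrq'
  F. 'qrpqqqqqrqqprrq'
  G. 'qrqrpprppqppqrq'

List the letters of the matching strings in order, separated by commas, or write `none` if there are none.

A → no match
B → no match
C → no match
D → no match
E → match
F → match
G → no match

E, F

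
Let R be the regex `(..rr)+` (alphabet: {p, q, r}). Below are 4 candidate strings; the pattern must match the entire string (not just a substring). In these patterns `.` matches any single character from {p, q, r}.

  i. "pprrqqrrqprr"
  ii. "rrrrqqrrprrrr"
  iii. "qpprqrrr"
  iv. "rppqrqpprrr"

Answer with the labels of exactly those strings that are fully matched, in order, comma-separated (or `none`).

i

i → match
ii → no match
iii → no match
iv → no match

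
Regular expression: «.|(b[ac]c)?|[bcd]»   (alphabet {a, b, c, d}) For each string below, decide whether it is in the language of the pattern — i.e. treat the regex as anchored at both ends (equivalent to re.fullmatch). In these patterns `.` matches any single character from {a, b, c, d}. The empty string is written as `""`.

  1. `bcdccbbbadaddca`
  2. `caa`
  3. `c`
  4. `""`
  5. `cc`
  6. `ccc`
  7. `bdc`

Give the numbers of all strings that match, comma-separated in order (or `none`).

1 → no match
2 → no match
3 → match
4 → match
5 → no match
6 → no match
7 → no match

3, 4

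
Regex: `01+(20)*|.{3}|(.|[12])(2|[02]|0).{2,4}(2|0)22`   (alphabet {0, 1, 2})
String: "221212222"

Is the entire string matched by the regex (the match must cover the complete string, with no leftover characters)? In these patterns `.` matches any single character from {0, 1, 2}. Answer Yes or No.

Yes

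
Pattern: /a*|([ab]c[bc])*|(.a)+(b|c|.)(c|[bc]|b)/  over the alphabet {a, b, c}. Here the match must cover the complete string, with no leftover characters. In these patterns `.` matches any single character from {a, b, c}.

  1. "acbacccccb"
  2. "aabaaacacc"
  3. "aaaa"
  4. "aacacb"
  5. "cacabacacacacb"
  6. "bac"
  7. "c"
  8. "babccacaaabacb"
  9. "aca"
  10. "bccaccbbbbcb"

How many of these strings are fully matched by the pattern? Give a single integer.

1. "acbacccccb" → no match
2. "aabaaacacc" → match
3. "aaaa" → match
4. "aacacb" → match
5 → match
6. "bac" → no match
7. "c" → no match
8 → no match
9. "aca" → no match
10. "bccaccbbbbcb" → no match
Total matched: 4

4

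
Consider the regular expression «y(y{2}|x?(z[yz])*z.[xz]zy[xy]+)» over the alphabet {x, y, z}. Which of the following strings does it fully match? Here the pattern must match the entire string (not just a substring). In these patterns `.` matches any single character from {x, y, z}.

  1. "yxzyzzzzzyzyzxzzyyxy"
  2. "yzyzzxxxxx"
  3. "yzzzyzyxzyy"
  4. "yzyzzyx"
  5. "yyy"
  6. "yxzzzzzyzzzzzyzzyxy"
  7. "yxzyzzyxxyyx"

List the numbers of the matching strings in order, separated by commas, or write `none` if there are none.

1, 3, 4, 5, 6, 7

1 → match
2 → no match
3 → match
4 → match
5 → match
6 → match
7 → match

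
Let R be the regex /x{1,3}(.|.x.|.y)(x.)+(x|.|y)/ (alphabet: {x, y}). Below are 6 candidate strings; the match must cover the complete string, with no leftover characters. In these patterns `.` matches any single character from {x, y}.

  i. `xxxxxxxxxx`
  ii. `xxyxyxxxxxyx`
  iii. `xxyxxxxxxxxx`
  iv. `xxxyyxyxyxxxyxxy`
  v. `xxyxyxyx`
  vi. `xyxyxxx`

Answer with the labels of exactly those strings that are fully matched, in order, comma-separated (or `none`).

i → match
ii → match
iii → match
iv → match
v → match
vi → match

i, ii, iii, iv, v, vi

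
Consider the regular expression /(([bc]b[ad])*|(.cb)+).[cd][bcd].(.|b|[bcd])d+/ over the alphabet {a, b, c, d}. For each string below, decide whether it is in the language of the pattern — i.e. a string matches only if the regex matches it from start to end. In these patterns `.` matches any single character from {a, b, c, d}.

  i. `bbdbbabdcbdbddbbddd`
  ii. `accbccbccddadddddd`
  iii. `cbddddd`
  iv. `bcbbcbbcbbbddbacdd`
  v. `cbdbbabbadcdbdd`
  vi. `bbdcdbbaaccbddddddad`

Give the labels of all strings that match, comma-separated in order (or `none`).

v

i → no match
ii → no match
iii. `cbddddd` → no match
iv → no match
v → match
vi → no match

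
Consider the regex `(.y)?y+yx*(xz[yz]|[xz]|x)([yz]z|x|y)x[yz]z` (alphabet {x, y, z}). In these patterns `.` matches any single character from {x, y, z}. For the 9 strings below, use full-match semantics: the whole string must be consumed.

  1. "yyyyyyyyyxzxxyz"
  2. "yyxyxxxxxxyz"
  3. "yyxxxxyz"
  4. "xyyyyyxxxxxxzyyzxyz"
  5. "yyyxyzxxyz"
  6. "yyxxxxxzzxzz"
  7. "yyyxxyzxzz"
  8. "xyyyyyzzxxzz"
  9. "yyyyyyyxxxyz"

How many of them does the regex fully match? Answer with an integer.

6

1 → match
2 → no match
3 → match
4 → match
5 → no match
6 → match
7 → match
8 → no match
9 → match
Total matched: 6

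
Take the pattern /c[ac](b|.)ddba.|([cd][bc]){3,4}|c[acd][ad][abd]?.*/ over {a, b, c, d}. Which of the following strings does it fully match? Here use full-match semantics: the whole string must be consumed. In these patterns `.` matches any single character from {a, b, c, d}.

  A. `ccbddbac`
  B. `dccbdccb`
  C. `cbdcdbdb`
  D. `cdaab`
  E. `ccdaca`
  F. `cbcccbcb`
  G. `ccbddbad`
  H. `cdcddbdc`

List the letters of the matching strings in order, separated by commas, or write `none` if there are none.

A, B, C, D, E, F, G

A. `ccbddbac` → match
B. `dccbdccb` → match
C. `cbdcdbdb` → match
D. `cdaab` → match
E. `ccdaca` → match
F. `cbcccbcb` → match
G. `ccbddbad` → match
H. `cdcddbdc` → no match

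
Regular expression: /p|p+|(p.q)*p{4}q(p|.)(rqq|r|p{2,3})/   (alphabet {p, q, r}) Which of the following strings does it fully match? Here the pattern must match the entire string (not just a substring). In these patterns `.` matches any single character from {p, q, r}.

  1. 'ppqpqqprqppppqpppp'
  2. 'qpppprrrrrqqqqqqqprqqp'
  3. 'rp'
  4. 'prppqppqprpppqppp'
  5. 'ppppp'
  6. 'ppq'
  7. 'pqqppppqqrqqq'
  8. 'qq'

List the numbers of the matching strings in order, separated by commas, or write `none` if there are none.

1, 5

1 → match
2 → no match
3 → no match
4 → no match
5 → match
6 → no match
7 → no match
8 → no match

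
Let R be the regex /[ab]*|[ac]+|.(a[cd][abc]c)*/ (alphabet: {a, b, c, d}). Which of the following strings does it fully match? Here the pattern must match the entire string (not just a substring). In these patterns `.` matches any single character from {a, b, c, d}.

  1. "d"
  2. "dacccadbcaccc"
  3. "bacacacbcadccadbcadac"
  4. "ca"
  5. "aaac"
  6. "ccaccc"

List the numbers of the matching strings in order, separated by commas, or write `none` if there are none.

1. "d" → match
2 → match
3 → match
4. "ca" → match
5. "aaac" → match
6. "ccaccc" → match

1, 2, 3, 4, 5, 6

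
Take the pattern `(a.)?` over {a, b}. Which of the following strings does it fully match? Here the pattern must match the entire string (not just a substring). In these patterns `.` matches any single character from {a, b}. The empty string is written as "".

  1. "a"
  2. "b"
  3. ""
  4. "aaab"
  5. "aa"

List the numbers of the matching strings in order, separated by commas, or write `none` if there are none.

1. "a" → no match
2. "b" → no match
3. "" → match
4. "aaab" → no match
5. "aa" → match

3, 5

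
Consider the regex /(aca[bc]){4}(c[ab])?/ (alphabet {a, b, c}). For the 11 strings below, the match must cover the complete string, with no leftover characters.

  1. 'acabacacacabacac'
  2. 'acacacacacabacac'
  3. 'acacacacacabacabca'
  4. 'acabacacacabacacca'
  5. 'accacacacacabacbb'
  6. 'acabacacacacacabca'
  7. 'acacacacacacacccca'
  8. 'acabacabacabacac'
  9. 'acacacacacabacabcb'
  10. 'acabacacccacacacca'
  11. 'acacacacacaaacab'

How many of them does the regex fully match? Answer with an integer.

7

1 → match
2 → match
3 → match
4 → match
5 → no match — must start with 'aca'
6 → match
7 → no match
8 → match
9 → match
10 → no match
11 → no match
Total matched: 7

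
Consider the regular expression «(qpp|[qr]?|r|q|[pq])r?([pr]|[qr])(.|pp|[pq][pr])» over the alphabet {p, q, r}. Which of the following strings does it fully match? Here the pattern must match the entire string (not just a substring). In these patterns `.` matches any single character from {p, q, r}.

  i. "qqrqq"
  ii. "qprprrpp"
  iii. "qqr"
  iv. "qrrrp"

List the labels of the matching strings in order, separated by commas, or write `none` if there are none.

iii

i → no match
ii → no match
iii → match
iv → no match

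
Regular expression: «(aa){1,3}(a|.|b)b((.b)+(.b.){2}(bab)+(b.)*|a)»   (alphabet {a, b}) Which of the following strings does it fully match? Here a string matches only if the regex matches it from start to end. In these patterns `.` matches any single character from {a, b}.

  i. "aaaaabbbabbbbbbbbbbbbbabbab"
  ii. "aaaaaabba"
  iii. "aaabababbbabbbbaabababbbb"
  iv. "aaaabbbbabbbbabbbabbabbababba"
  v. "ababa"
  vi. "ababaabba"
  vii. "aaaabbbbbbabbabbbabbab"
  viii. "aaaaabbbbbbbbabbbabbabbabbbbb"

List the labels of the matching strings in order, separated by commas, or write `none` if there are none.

ii, vii, viii

i → no match
ii. "aaaaaabba" → match
iii → no match
iv → no match
v. "ababa" → no match — must start with "aa"
vi. "ababaabba" → no match — must start with "aa"
vii → match
viii → match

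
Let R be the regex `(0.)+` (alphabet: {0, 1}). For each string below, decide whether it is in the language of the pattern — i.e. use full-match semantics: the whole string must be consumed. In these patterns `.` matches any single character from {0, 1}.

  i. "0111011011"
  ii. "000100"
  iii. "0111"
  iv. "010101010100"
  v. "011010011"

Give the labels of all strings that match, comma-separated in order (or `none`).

ii, iv

i → no match
ii → match
iii → no match
iv → match
v → no match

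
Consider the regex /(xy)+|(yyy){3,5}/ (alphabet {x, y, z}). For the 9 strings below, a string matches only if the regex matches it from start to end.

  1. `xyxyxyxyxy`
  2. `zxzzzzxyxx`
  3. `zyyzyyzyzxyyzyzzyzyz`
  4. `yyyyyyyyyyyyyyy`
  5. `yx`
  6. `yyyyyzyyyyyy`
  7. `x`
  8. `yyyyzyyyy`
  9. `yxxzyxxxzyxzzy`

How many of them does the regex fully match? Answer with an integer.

2

1. `xyxyxyxyxy` → match
2. `zxzzzzxyxx` → no match
3 → no match
4 → match
5. `yx` → no match
6. `yyyyyzyyyyyy` → no match
7. `x` → no match
8. `yyyyzyyyy` → no match
9 → no match
Total matched: 2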